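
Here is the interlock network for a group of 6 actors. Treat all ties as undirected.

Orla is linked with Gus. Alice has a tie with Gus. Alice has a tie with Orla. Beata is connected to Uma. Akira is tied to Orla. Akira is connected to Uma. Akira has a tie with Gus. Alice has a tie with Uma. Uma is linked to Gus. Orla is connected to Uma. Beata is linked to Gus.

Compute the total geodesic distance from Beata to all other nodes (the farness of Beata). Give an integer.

8

Distances from Beata: Akira:2, Alice:2, Gus:1, Orla:2, Uma:1.
Sum = 2 + 2 + 1 + 2 + 1 = 8.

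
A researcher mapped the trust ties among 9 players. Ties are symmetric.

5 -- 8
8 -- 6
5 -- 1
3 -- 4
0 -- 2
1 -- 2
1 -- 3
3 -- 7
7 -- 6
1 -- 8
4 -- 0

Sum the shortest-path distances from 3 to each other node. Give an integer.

13

Distances from 3: 0:2, 1:1, 2:2, 4:1, 5:2, 6:2, 7:1, 8:2.
Sum = 2 + 1 + 2 + 1 + 2 + 2 + 1 + 2 = 13.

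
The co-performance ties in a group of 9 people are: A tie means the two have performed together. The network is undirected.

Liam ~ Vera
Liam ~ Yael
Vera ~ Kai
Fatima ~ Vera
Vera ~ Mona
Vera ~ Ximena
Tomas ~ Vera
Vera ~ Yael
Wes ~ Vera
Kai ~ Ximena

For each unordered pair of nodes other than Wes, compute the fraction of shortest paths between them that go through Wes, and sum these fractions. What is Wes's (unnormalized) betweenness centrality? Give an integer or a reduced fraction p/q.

0

No shortest path between any pair of other nodes passes through Wes.
Summing the contributions gives betweenness(Wes) = 0.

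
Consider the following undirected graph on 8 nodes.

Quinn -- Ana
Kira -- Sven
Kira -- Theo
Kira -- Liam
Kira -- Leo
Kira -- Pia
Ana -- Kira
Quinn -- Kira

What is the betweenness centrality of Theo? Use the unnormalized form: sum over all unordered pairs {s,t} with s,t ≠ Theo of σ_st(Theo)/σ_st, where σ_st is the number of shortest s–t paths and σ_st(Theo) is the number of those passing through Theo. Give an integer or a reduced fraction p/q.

0

No shortest path between any pair of other nodes passes through Theo.
Summing the contributions gives betweenness(Theo) = 0.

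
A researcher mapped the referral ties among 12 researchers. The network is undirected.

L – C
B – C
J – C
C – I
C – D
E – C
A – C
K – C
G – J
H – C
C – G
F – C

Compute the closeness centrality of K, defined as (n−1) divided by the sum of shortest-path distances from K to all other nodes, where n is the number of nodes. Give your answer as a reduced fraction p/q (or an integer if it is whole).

Distances from K: A:2, B:2, C:1, D:2, E:2, F:2, G:2, H:2, I:2, J:2, L:2. Sum = 21.
n = 12, so closeness = 11/21.

11/21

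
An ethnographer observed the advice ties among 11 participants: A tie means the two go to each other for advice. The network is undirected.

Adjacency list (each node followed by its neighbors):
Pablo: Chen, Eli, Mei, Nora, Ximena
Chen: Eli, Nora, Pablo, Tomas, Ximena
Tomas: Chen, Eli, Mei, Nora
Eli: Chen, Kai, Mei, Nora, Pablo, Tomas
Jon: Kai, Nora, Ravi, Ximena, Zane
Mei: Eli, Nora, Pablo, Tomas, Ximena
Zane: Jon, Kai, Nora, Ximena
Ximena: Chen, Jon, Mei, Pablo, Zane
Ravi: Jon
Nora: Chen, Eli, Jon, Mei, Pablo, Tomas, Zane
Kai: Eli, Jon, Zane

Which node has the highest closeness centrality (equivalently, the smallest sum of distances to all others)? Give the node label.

Nora

Farness (sum of distances to all others) for each node — Chen:16, Eli:15, Jon:15, Kai:17, Mei:16, Nora:13, Pablo:16, Ravi:24, Tomas:17, Ximena:15, Zane:16.
The smallest farness is 13, for Nora, so Nora has the highest closeness.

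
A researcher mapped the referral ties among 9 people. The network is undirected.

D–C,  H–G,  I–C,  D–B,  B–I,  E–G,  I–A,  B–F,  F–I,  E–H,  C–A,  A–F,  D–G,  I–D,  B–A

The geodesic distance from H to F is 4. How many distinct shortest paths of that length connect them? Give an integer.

The shortest distance is 4. The length-4 paths are: H–G–D–B–F; H–G–D–I–F.
That gives 2 distinct shortest paths.

2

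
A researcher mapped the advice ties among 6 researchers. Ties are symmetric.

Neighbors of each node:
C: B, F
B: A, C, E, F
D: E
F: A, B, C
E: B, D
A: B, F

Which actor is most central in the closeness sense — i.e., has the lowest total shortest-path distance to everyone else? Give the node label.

B

Farness (sum of distances to all others) for each node — A:9, B:6, C:9, D:12, E:8, F:8.
The smallest farness is 6, for B, so B has the highest closeness.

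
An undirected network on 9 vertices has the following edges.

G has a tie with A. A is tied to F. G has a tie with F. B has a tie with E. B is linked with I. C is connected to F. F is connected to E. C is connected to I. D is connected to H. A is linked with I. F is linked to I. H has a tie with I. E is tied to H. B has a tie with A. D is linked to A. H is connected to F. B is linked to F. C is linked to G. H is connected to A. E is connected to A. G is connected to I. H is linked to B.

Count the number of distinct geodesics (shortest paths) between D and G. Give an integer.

The shortest distance is 2, and the only length-2 path is D–A–G. So there is exactly 1 shortest path.

1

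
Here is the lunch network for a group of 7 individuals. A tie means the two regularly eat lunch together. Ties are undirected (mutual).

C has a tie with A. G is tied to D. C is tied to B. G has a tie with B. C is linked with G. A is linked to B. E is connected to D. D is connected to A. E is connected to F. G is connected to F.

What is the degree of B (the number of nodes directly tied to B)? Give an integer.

3

B is directly tied to A, C, and G. That is 3 neighbors, so the degree of B is 3.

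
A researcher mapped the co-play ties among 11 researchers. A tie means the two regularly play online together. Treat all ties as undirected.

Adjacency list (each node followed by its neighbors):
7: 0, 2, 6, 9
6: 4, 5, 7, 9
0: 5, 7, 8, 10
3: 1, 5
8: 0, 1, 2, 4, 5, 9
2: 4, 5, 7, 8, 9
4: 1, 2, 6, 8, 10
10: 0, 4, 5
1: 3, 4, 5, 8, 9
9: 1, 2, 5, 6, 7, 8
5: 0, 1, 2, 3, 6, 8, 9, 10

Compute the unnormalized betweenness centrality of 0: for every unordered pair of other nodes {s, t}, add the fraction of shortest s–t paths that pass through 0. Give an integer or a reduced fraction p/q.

127/60

Pairs whose geodesics pass through 0 — 8–10: 1/3; 8–7: 1/3; 10–7: 1; 3–7: 1/5; 5–7: 1/4.
All other pairs contribute 0.
Summing the contributions gives betweenness(0) = 127/60.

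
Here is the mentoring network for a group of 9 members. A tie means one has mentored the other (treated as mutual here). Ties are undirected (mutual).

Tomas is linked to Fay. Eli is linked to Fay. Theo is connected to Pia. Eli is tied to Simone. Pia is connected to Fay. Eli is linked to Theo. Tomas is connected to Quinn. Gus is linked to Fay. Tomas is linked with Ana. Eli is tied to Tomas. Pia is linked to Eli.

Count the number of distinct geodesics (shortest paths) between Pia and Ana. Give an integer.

The shortest distance is 3. The length-3 paths are: Pia–Fay–Tomas–Ana; Pia–Eli–Tomas–Ana.
That gives 2 distinct shortest paths.

2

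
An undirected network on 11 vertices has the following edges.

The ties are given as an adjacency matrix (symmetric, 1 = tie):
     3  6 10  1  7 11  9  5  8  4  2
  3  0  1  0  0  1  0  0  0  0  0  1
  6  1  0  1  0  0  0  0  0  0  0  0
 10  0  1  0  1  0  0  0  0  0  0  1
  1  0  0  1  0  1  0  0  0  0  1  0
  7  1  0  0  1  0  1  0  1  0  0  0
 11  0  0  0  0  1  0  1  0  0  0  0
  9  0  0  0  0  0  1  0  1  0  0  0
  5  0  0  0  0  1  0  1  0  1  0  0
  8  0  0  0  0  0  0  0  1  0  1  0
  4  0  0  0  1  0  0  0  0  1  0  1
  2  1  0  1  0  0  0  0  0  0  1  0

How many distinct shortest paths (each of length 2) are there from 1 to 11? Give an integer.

1

The shortest distance is 2, and the only length-2 path is 1–7–11. So there is exactly 1 shortest path.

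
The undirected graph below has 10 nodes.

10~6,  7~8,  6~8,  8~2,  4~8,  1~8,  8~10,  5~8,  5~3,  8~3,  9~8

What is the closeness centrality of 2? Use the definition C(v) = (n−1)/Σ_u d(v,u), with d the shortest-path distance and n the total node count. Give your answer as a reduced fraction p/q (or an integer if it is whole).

Distances from 2: 1:2, 3:2, 4:2, 5:2, 6:2, 7:2, 8:1, 9:2, 10:2. Sum = 17.
n = 10, so closeness = 9/17.

9/17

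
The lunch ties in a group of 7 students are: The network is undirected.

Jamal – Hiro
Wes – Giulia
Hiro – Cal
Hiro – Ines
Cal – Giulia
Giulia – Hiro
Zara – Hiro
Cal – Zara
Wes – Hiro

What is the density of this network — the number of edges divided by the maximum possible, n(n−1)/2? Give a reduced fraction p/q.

3/7

There are 9 edges and 7 nodes, so the maximum possible is C(7,2) = 21.
Density = 9/21 = 3/7.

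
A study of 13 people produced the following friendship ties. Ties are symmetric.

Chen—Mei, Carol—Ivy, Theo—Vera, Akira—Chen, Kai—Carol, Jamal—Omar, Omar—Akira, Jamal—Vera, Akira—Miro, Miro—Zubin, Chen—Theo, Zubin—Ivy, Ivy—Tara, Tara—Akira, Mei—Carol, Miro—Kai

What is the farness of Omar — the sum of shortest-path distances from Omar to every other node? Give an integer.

29

Distances from Omar: Akira:1, Carol:4, Chen:2, Ivy:3, Jamal:1, Kai:3, Mei:3, Miro:2, Tara:2, Theo:3, Vera:2, Zubin:3.
Sum = 1 + 4 + 2 + 3 + 1 + 3 + 3 + 2 + 2 + 3 + 2 + 3 = 29.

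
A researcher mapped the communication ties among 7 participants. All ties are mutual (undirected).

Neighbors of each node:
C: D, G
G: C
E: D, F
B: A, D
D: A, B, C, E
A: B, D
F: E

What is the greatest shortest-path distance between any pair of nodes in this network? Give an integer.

4

Eccentricity of each node (its greatest distance to any other): A:3, B:3, C:3, D:2, E:3, F:4, G:4.
The maximum eccentricity is 4, realized for instance by the pair G–F via G – C – D – E – F. So the diameter is 4.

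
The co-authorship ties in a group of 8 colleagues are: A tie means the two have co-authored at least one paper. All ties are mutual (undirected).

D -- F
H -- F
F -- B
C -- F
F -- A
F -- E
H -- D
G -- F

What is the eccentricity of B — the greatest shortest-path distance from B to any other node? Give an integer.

2

Distances from B: A:2, C:2, D:2, E:2, F:1, G:2, H:2.
The largest is 2 (to G, D, C, H, A, and E), so the eccentricity of B is 2.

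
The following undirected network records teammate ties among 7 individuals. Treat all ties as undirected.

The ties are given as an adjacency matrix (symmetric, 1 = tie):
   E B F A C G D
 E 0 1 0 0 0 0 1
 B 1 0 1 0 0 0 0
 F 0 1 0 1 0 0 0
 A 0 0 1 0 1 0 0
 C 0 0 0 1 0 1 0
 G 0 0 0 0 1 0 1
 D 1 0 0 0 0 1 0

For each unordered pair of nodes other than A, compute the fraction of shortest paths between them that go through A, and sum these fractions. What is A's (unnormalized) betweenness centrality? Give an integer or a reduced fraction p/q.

3

Pairs whose geodesics pass through A — B–C: 1; F–C: 1; F–G: 1.
All other pairs contribute 0.
Summing the contributions gives betweenness(A) = 3.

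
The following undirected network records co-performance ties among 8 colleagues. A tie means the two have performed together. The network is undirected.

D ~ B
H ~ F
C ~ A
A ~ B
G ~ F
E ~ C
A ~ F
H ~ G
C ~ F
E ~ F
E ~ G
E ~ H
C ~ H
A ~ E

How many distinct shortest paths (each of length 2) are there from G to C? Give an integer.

The shortest distance is 2. The length-2 paths are: G–F–C; G–H–C; G–E–C.
That gives 3 distinct shortest paths.

3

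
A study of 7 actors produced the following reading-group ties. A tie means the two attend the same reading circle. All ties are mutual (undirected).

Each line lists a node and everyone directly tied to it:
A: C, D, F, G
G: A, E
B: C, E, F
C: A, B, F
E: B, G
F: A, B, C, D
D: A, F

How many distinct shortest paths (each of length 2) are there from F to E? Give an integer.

The shortest distance is 2, and the only length-2 path is F–B–E. So there is exactly 1 shortest path.

1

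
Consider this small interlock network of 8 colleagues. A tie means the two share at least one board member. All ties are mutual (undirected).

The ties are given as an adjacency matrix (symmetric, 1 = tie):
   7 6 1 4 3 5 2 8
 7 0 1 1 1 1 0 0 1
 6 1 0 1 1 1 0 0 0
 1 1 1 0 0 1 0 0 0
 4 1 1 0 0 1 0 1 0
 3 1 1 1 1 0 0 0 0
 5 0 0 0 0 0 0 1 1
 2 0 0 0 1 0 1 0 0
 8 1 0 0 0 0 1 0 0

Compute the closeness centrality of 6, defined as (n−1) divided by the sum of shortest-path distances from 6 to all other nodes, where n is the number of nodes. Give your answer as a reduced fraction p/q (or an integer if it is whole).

7/11

Distances from 6: 1:1, 2:2, 3:1, 4:1, 5:3, 7:1, 8:2. Sum = 11.
n = 8, so closeness = 7/11.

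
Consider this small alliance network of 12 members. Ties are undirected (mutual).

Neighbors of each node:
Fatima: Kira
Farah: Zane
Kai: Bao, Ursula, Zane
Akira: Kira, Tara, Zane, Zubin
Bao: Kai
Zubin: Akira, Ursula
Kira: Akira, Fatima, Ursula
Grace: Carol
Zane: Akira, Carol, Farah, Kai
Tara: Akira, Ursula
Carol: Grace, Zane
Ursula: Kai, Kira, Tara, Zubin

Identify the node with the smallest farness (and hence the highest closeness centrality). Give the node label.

Farness (sum of distances to all others) for each node — Akira:20, Bao:31, Carol:27, Farah:29, Fatima:34, Grace:37, Kai:21, Kira:24, Tara:26, Ursula:22, Zane:19, Zubin:26.
The smallest farness is 19, for Zane, so Zane has the highest closeness.

Zane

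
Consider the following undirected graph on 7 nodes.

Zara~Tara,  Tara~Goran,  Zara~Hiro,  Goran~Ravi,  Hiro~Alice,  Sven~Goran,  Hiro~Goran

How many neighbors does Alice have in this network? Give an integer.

Alice is directly tied to Hiro. That is 1 neighbor, so the degree of Alice is 1.

1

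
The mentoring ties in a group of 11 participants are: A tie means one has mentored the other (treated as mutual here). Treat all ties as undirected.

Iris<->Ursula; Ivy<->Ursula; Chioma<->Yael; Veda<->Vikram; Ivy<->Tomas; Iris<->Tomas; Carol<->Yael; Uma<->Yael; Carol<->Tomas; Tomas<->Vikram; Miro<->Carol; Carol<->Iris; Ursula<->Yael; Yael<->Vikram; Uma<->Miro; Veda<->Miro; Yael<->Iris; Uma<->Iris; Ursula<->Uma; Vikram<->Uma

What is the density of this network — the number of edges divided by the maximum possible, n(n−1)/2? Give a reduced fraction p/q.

There are 20 edges and 11 nodes, so the maximum possible is C(11,2) = 55.
Density = 20/55 = 4/11.

4/11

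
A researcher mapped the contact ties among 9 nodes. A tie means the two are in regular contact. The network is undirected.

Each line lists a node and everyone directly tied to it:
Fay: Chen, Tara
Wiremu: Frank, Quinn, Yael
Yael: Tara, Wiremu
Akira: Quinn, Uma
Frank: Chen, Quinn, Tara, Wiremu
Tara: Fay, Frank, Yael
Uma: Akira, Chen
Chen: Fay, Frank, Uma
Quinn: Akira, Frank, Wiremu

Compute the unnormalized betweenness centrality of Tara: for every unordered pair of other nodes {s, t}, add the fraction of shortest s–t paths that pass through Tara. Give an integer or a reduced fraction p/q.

13/3

Pairs whose geodesics pass through Tara — Uma–Yael: 2/4; Quinn–Fay: 1/2; Frank–Yael: 1/2; Frank–Fay: 1/2; Wiremu–Fay: 2/3; Yael–Fay: 1; Yael–Chen: 2/3.
All other pairs contribute 0.
Summing the contributions gives betweenness(Tara) = 13/3.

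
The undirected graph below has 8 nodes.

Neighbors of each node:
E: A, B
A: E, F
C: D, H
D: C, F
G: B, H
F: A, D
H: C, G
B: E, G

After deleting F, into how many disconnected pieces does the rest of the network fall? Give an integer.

1

F's neighbors (A and D) remain reachable from one another through other ties, so the rest of the network stays in one piece.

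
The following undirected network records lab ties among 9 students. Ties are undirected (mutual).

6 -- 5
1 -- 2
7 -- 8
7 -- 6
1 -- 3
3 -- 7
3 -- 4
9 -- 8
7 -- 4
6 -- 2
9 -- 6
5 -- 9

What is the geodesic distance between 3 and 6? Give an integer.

2

One shortest route is 3 – 7 – 6, which uses 2 edges, and 3 and 6 are not directly tied, so nothing shorter exists. So d(3,6) = 2.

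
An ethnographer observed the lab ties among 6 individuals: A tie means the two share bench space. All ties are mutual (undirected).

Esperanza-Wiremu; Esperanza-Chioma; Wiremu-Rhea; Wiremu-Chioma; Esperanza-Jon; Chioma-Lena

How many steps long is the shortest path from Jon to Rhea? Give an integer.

3

One shortest route is Jon – Esperanza – Wiremu – Rhea, which uses 3 edges, and at distance 2 from Jon we only reach {Chioma, Wiremu}, which does not include Rhea. So d(Jon,Rhea) = 3.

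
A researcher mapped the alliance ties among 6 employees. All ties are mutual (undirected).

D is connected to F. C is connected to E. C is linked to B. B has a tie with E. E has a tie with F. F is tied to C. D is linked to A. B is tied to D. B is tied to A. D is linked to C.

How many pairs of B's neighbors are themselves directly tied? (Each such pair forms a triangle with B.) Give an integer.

B's neighbors: A, C, D, and E.
Neighbor pairs that are themselves tied: B–A–D; B–C–D; B–C–E. Each forms one triangle with B, for 3 in total.

3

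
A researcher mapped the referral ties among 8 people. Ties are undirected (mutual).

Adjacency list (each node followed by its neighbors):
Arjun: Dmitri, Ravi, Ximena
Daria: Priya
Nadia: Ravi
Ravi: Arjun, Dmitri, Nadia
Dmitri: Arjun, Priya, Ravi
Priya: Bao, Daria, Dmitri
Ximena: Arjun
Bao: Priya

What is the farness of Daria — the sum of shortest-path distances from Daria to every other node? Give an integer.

19

Distances from Daria: Arjun:3, Bao:2, Dmitri:2, Nadia:4, Priya:1, Ravi:3, Ximena:4.
Sum = 3 + 2 + 2 + 4 + 1 + 3 + 4 = 19.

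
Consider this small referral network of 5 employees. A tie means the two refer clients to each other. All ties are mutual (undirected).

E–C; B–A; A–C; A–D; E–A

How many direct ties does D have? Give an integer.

D is directly tied to A. That is 1 neighbor, so the degree of D is 1.

1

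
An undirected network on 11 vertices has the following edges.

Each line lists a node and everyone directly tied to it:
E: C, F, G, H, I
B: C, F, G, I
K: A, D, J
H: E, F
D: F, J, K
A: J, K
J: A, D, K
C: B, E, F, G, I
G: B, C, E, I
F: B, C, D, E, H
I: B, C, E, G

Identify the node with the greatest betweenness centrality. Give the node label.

Unnormalized betweenness of each node: A:0, B:10/3, C:43/12, D:21, E:35/6, F:103/4, G:1/4, H:0, I:1/4, J:4, K:4.
F has the largest value, 103/4, making it the main broker — the node through which the most shortest paths run.

F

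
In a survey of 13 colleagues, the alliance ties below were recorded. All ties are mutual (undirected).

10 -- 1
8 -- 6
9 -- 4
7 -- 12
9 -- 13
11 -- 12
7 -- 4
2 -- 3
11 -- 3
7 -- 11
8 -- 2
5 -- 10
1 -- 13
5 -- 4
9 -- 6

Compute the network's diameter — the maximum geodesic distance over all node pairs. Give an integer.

6

Eccentricity of each node (its greatest distance to any other): 1:6, 2:6, 3:6, 4:4, 5:5, 6:4, 7:4, 8:5, 9:4, 10:6, 11:5, 12:5, 13:5.
The maximum eccentricity is 6, realized for instance by the pair 3–1 via 3 – 11 – 7 – 4 – 9 – 13 – 1. So the diameter is 6.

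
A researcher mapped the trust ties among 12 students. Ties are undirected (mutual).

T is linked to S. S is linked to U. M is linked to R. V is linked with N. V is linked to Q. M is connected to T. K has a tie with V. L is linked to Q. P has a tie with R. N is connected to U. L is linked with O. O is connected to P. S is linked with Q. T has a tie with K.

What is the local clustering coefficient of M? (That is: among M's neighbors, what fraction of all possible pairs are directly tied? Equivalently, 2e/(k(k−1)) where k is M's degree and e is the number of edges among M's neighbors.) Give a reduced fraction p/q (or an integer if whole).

M's neighbors: R and T (k = 2).
Possible neighbor pairs: C(2,2) = 1. Edges among them: none → e = 0.
Clustering(M) = 0/1.

0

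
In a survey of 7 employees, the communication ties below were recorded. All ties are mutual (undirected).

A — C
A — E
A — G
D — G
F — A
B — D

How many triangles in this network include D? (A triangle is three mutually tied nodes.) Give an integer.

D's neighbors are B and G, but none of them are tied to each other, so no triangle contains D.

0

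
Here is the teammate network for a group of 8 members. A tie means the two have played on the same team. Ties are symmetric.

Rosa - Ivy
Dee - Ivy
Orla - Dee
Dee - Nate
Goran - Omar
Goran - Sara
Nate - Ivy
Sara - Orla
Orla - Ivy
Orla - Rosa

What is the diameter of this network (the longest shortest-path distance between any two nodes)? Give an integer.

Eccentricity of each node (its greatest distance to any other): Dee:4, Goran:4, Ivy:4, Nate:5, Omar:5, Orla:3, Rosa:4, Sara:3.
The maximum eccentricity is 5, realized for instance by the pair Nate–Omar via Nate – Dee – Orla – Sara – Goran – Omar. So the diameter is 5.

5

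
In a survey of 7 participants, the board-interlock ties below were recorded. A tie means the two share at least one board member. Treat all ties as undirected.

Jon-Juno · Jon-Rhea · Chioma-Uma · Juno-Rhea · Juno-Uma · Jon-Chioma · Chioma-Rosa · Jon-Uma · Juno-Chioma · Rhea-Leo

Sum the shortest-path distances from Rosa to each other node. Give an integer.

14

Distances from Rosa: Chioma:1, Jon:2, Juno:2, Leo:4, Rhea:3, Uma:2.
Sum = 1 + 2 + 2 + 4 + 3 + 2 = 14.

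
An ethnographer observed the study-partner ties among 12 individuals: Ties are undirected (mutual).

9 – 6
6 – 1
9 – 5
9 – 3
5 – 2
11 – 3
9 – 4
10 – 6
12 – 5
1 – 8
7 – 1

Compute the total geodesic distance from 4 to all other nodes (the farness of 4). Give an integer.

30

Distances from 4: 1:3, 2:3, 3:2, 5:2, 6:2, 7:4, 8:4, 9:1, 10:3, 11:3, 12:3.
Sum = 3 + 3 + 2 + 2 + 2 + 4 + 4 + 1 + 3 + 3 + 3 = 30.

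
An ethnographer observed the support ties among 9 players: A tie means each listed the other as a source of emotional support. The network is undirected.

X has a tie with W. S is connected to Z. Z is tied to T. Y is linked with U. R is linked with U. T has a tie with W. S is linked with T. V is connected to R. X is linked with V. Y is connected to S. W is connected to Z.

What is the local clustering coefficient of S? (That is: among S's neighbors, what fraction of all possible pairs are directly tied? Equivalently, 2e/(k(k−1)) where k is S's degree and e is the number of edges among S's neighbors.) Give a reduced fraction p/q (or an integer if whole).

S's neighbors: T, Y, and Z (k = 3).
Possible neighbor pairs: C(3,2) = 3. Edges among them: T–Z → e = 1.
Clustering(S) = 1/3.

1/3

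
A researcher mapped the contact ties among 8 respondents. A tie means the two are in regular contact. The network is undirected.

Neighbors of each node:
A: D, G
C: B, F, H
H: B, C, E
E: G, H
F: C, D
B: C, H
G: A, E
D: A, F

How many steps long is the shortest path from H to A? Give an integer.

One shortest route is H – E – G – A, which uses 3 edges, and at distance 2 from H we only reach {F, G}, which does not include A. So d(H,A) = 3.

3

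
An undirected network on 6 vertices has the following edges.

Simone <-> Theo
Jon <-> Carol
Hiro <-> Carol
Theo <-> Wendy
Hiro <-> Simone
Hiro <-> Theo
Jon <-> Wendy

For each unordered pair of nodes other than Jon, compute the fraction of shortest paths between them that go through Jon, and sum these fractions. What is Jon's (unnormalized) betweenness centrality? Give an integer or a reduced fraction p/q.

Pairs whose geodesics pass through Jon — Wendy–Carol: 1.
All other pairs contribute 0.
Summing the contributions gives betweenness(Jon) = 1.

1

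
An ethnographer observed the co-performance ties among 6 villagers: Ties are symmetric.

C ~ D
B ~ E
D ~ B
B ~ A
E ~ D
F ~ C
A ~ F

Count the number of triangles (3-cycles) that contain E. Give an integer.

E's neighbors: B and D.
Neighbor pairs that are themselves tied: E–B–D. Each forms one triangle with E, for 1 in total.

1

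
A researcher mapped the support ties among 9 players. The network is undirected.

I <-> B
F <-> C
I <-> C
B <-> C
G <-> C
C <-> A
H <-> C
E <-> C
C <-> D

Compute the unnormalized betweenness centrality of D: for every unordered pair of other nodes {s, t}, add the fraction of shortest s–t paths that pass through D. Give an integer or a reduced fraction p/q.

0

No shortest path between any pair of other nodes passes through D.
Summing the contributions gives betweenness(D) = 0.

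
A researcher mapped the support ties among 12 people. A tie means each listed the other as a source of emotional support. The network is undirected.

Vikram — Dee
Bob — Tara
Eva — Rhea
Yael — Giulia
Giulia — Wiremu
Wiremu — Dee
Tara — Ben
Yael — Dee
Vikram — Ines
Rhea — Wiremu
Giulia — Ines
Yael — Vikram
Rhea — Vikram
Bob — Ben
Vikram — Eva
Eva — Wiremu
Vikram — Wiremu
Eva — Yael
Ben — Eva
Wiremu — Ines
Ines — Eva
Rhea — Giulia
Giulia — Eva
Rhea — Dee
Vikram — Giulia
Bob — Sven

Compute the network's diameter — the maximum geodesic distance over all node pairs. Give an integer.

5

Eccentricity of each node (its greatest distance to any other): Ben:3, Bob:4, Dee:5, Eva:3, Giulia:4, Ines:4, Rhea:4, Sven:5, Tara:4, Vikram:4, Wiremu:4, Yael:4.
The maximum eccentricity is 5, realized for instance by the pair Sven–Dee via Sven – Bob – Ben – Eva – Rhea – Dee. So the diameter is 5.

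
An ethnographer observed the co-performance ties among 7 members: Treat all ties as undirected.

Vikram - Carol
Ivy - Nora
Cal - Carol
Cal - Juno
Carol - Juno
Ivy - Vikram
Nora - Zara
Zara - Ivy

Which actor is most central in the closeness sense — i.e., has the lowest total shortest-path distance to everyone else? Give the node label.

Farness (sum of distances to all others) for each node — Cal:15, Carol:11, Ivy:11, Juno:15, Nora:15, Vikram:10, Zara:15.
The smallest farness is 10, for Vikram, so Vikram has the highest closeness.

Vikram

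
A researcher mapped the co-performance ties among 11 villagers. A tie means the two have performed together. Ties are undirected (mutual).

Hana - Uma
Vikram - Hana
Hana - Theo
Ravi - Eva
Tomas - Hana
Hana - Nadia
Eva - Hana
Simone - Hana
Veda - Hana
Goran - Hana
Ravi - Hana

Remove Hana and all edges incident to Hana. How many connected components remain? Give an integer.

9

Without Hana, the remaining ties split the others into: {Tomas}; {Uma}; {Eva, Ravi}; {Nadia}; {Goran}; {Simone}; {Veda}; {Vikram}; {Theo}.
That's 9 separate components.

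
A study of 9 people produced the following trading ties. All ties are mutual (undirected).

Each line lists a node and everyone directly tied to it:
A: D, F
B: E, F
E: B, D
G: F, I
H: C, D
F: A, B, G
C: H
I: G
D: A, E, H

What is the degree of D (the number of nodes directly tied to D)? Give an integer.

D is directly tied to A, E, and H. That is 3 neighbors, so the degree of D is 3.

3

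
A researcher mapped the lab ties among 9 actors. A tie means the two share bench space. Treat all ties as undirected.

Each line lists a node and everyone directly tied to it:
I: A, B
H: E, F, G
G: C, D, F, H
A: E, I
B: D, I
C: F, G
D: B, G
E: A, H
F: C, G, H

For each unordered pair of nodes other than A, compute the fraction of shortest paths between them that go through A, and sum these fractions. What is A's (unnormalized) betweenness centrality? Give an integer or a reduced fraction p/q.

7/2

Pairs whose geodesics pass through A — B–E: 1; F–I: 1/2; H–I: 1; E–I: 1.
All other pairs contribute 0.
Summing the contributions gives betweenness(A) = 7/2.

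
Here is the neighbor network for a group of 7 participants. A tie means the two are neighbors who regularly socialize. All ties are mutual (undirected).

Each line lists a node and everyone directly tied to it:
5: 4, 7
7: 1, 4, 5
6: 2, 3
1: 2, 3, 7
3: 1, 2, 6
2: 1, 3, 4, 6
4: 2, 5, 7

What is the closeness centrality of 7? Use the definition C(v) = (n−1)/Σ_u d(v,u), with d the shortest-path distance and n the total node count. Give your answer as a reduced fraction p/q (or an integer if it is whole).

Distances from 7: 1:1, 2:2, 3:2, 4:1, 5:1, 6:3. Sum = 10.
n = 7, so closeness = 6/10 = 3/5.

3/5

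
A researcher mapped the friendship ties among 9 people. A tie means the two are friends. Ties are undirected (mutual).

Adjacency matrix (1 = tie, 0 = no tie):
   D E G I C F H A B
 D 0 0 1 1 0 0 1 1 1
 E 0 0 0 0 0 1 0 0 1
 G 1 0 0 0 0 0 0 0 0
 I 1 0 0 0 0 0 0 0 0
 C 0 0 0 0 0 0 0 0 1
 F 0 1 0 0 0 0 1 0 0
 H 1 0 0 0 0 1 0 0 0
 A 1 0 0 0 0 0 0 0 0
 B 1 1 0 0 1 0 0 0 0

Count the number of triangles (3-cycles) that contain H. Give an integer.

H's neighbors are D and F, but none of them are tied to each other, so no triangle contains H.

0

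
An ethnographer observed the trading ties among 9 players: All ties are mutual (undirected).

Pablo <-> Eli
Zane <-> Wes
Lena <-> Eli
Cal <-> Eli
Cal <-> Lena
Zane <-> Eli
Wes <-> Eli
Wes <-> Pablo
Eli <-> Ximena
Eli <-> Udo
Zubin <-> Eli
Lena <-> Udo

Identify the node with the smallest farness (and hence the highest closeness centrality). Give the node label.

Eli

Farness (sum of distances to all others) for each node — Cal:14, Eli:8, Lena:13, Pablo:14, Udo:14, Wes:13, Ximena:15, Zane:14, Zubin:15.
The smallest farness is 8, for Eli, so Eli has the highest closeness.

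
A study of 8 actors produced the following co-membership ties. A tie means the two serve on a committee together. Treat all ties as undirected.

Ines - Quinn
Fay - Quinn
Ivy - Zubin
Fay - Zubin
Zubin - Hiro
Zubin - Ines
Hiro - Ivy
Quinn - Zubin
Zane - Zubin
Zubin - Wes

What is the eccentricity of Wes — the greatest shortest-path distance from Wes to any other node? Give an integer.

Distances from Wes: Fay:2, Hiro:2, Ines:2, Ivy:2, Quinn:2, Zane:2, Zubin:1.
The largest is 2 (to Ines, Fay, Zane, Ivy, Quinn, and Hiro), so the eccentricity of Wes is 2.

2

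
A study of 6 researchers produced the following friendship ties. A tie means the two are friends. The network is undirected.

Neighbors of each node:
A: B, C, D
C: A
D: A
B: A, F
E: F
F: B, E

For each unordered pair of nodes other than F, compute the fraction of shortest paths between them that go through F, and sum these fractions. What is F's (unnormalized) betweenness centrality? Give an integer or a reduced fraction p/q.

Pairs whose geodesics pass through F — E–B: 1; E–C: 1; E–A: 1; E–D: 1.
All other pairs contribute 0.
Summing the contributions gives betweenness(F) = 4.

4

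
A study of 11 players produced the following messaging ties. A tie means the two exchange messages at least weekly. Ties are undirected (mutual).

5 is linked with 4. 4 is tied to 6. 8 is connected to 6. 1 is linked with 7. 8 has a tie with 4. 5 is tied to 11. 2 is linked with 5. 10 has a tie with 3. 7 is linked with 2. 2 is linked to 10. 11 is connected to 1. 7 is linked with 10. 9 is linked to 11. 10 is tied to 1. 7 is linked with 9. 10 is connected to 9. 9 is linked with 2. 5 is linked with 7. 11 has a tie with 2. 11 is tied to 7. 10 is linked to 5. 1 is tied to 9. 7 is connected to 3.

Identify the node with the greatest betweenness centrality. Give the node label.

Unnormalized betweenness of each node: 1:1/5, 2:6/5, 3:0, 4:16, 5:106/5, 6:0, 7:437/60, 8:0, 9:9/20, 10:73/12, 11:31/12.
5 has the largest value, 106/5, making it the main broker — the node through which the most shortest paths run.

5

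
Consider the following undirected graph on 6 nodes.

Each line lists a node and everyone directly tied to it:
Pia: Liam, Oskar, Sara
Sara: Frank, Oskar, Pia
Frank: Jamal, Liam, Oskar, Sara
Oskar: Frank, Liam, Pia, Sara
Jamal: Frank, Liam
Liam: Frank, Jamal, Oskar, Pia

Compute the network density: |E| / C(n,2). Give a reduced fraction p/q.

There are 10 edges and 6 nodes, so the maximum possible is C(6,2) = 15.
Density = 10/15 = 2/3.

2/3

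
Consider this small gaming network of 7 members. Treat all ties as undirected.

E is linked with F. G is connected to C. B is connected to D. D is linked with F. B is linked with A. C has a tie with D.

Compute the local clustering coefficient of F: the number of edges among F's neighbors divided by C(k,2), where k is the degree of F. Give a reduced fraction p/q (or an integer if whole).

0

F's neighbors: D and E (k = 2).
Possible neighbor pairs: C(2,2) = 1. Edges among them: none → e = 0.
Clustering(F) = 0/1.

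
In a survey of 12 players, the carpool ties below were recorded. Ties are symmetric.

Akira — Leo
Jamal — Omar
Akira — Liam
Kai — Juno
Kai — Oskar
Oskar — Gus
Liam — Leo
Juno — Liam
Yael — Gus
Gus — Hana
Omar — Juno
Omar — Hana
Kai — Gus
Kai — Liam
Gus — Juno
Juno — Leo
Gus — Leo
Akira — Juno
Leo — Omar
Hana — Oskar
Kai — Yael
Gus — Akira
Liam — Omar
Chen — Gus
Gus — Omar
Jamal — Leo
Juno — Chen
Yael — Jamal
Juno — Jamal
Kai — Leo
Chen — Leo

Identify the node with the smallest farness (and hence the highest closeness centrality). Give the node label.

Farness (sum of distances to all others) for each node — Akira:18, Chen:19, Gus:13, Hana:19, Jamal:19, Juno:14, Kai:16, Leo:14, Liam:17, Omar:16, Oskar:20, Yael:19.
The smallest farness is 13, for Gus, so Gus has the highest closeness.

Gus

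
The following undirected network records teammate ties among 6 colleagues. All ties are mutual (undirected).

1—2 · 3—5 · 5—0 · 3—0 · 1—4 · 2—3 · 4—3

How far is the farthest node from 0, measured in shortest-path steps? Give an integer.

3

Distances from 0: 1:3, 2:2, 3:1, 4:2, 5:1.
The largest is 3 (to 1), so the eccentricity of 0 is 3.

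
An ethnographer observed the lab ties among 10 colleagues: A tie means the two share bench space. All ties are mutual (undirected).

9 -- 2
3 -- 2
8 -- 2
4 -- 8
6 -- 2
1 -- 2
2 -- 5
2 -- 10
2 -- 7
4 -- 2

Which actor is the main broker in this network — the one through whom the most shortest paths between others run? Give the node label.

Unnormalized betweenness of each node: 1:0, 2:35, 3:0, 4:0, 5:0, 6:0, 7:0, 8:0, 9:0, 10:0.
2 has the largest value, 35, making it the main broker — the node through which the most shortest paths run.

2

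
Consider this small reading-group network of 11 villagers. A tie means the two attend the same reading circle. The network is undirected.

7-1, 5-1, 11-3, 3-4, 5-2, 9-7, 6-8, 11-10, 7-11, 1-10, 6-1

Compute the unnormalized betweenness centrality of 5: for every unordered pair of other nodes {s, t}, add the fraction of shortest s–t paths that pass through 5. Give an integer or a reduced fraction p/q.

9

Pairs whose geodesics pass through 5 — 11–2: 2/2; 4–2: 2/2; 3–2: 2/2; 2–7: 1; 2–9: 1; 2–1: 1; 2–6: 1; 2–10: 1; 2–8: 1.
All other pairs contribute 0.
Summing the contributions gives betweenness(5) = 9.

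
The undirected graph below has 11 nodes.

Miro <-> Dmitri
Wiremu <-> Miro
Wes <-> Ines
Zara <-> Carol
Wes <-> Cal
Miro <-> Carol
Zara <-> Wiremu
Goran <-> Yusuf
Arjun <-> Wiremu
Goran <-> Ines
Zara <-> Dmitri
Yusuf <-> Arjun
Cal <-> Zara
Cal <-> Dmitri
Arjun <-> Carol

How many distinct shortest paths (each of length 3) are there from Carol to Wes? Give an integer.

The shortest distance is 3, and the only length-3 path is Carol–Zara–Cal–Wes. So there is exactly 1 shortest path.

1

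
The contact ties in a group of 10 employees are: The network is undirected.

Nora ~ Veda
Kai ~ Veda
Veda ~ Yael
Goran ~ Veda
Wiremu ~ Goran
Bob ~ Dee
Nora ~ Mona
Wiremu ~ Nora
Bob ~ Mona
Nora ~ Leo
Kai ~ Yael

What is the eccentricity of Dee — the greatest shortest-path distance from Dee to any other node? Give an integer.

Distances from Dee: Bob:1, Goran:5, Kai:5, Leo:4, Mona:2, Nora:3, Veda:4, Wiremu:4, Yael:5.
The largest is 5 (to Goran, Kai, and Yael), so the eccentricity of Dee is 5.

5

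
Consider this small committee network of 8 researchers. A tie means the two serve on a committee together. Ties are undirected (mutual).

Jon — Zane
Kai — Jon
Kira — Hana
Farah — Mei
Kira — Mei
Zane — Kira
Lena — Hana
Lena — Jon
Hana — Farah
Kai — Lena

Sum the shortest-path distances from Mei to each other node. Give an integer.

Distances from Mei: Farah:1, Hana:2, Jon:3, Kai:4, Kira:1, Lena:3, Zane:2.
Sum = 1 + 2 + 3 + 4 + 1 + 3 + 2 = 16.

16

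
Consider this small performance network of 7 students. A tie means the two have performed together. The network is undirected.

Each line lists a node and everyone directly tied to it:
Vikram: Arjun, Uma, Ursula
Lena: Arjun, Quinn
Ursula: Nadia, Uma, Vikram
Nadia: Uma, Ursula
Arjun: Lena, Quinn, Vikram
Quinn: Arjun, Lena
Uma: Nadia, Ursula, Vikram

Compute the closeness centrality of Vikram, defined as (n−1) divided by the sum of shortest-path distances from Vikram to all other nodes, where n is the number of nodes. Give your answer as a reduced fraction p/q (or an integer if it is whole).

Distances from Vikram: Arjun:1, Lena:2, Nadia:2, Quinn:2, Uma:1, Ursula:1. Sum = 9.
n = 7, so closeness = 6/9 = 2/3.

2/3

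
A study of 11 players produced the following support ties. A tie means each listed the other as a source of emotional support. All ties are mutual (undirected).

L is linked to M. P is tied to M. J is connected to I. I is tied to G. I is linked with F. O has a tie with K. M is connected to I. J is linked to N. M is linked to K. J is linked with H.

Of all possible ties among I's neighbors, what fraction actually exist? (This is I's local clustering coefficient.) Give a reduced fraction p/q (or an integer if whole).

I's neighbors: F, G, J, and M (k = 4).
Possible neighbor pairs: C(4,2) = 6. Edges among them: none → e = 0.
Clustering(I) = 0/6 = 0.

0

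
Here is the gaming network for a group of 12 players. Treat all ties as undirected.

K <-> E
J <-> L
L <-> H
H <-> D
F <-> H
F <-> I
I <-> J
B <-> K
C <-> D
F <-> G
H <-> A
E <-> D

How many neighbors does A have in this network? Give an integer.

1

A is directly tied to H. That is 1 neighbor, so the degree of A is 1.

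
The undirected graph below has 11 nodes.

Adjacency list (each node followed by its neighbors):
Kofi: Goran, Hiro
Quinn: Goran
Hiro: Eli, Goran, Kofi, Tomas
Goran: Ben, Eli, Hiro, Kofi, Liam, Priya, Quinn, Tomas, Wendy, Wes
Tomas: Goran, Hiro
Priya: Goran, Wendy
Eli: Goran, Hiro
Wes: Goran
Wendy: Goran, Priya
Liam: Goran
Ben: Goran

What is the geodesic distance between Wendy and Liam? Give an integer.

2

One shortest route is Wendy – Goran – Liam, which uses 2 edges, and Wendy and Liam are not directly tied, so nothing shorter exists. So d(Wendy,Liam) = 2.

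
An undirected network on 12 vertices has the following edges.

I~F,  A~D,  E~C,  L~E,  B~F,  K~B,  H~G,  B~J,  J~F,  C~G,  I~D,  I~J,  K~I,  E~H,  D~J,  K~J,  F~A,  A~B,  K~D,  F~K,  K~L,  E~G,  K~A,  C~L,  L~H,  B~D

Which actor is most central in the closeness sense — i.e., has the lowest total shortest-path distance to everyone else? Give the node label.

K

Farness (sum of distances to all others) for each node — A:23, B:22, C:25, D:22, E:24, F:22, G:32, H:25, I:23, J:22, K:16, L:18.
The smallest farness is 16, for K, so K has the highest closeness.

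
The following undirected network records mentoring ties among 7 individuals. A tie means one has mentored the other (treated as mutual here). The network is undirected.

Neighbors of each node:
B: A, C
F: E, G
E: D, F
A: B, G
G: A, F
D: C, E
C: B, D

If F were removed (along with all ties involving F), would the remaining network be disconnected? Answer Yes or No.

Even without F, every remaining node can still reach every other (the residual graph is connected), so F is not a cut vertex.

No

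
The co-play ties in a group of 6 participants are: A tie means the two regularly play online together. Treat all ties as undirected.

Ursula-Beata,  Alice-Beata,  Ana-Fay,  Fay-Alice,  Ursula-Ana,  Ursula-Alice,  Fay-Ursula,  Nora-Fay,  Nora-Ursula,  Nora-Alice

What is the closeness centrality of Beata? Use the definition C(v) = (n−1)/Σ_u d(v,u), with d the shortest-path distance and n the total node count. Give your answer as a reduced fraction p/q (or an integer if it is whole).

5/8

Distances from Beata: Alice:1, Ana:2, Fay:2, Nora:2, Ursula:1. Sum = 8.
n = 6, so closeness = 5/8.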